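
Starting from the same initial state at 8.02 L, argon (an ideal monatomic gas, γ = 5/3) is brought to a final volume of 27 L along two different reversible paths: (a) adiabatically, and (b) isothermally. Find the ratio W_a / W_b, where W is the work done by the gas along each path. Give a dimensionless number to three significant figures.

Path (a) adiabatic: W = P₁V₁(1 − (V₁/V₂)^(γ−1))/(γ−1) → W_a/(P₁V₁) = 0.8322.
Path (b) isothermal: W = P₁V₁ ln(V₂/V₁) → W_b/(P₁V₁) = 1.214.
W_a / W_b = 0.8322 / 1.214 = 0.6856.

W_a / W_b ≈ 0.686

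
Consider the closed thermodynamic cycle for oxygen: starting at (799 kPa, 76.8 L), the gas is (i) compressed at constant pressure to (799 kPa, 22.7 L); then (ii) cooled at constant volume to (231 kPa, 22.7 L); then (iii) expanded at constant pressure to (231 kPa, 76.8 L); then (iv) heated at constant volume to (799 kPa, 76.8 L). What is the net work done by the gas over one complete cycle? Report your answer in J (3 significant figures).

W_net ≈ -30700 J

Constant-volume legs do no work.
W(i) = (799)(22.7 − 76.8) = -43226 J; W(iii) = (231)(76.8 − 22.7) = 12497 J.
W_net = -43226 + 12497 = -30729 J (the counter-clockwise enclosed area).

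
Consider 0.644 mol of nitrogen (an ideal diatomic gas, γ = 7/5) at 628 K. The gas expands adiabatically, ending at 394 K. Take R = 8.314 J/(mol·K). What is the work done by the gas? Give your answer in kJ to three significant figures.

W ≈ 3.13 kJ

Adiabatic ⇒ Q = 0, so W_by = −ΔU = nCᵥ(T₁ − T₂).
Cᵥ = 5R/2 = 20.79 J/(mol·K).
W = (0.644)(20.79)(628 − 394) = 3132 J.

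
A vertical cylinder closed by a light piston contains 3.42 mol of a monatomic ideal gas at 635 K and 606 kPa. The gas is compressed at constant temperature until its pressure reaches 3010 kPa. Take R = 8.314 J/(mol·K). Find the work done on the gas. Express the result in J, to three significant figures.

Isothermal process: W = nRT ln(V₂/V₁) = nRT ln(P₁/P₂).
W = (3.42)(8.314)(635) × ln(606/3010)
  = 18056 × ln(0.2013) = 18056 × -1.603
W_by_gas = -28940 J; work on gas = −W_by = 28940 J.

W ≈ 28900 J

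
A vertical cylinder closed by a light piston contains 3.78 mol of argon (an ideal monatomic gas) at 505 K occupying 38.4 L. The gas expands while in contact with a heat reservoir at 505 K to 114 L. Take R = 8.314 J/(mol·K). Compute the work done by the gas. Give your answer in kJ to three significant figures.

Isothermal: W = nRT ln(V₂/V₁).
W = (3.78)(8.314)(505) × ln(114/38.4)
  = 15871 × 1.088
W_by_gas = 17269 J.

W ≈ 17.3 kJ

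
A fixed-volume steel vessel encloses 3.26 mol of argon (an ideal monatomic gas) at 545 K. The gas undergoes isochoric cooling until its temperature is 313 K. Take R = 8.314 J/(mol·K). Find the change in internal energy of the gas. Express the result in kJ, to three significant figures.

Constant volume ⇒ W = 0, so Q = ΔU = nCᵥΔT with Cᵥ = 3R/2 = 12.47 J/(mol·K).
ΔU = (3.26)(12.47)(313 − 545) = -9432 J.

ΔU ≈ -9.43 kJ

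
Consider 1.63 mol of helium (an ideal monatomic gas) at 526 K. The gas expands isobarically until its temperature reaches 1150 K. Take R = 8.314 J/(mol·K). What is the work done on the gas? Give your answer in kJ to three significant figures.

W ≈ -8.46 kJ

Isobaric: W = P ΔV = nR ΔT.
W = (1.63)(8.314)(1150 − 526) = 8456 J.
Work on gas = −W_by = -8456 J.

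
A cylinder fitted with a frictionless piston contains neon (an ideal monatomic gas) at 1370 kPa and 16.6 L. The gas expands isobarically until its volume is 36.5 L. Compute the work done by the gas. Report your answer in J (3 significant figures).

Isobaric: W = P ΔV.
W = (1370 kPa)(36.5 − 16.6 L) = (1370)(19.9) = 27263 J.

W ≈ 27300 J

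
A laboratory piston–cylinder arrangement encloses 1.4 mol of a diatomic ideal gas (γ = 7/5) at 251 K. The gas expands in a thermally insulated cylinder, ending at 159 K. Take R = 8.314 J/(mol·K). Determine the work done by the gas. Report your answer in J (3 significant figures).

W ≈ 2680 J

Adiabatic ⇒ Q = 0, so W_by = −ΔU = nCᵥ(T₁ − T₂).
Cᵥ = 5R/2 = 20.79 J/(mol·K).
W = (1.4)(20.79)(251 − 159) = 2677 J.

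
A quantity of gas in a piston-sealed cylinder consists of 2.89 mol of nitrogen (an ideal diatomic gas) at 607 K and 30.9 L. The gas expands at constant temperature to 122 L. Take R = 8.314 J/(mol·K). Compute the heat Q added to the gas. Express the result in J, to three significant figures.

Q ≈ 20000 J

Isothermal ⇒ ΔU = 0, so Q = W = nRT ln(V₂/V₁).
Q = (2.89)(8.314)(607) ln(122/30.9) = 14585 × 1.373 = 20029 J.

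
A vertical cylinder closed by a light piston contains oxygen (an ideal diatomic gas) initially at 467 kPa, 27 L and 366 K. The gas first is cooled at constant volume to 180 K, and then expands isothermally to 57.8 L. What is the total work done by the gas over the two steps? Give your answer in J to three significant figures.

Step 1 (isochoric): W = 0 (constant volume).
After step 1: P = 229.7 kPa (V unchanged).
Step 2 (isothermal): W = P₁V₁ ln(V₂/V₁) = (6201) ln(57.8/27) = 4720 J.
W_total = 0 + 4720 = 4720 J.

W_total ≈ 4720 J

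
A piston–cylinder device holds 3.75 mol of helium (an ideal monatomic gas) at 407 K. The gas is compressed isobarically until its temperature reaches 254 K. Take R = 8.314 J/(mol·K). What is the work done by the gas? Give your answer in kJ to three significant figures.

W ≈ -4.77 kJ

Isobaric: W = P ΔV = nR ΔT.
W = (3.75)(8.314)(254 − 407) = -4770 J.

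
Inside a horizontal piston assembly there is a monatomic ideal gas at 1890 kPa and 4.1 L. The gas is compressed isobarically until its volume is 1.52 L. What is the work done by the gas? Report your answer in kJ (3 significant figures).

Isobaric: W = P ΔV.
W = (1890 kPa)(1.52 − 4.1 L) = (1890)(-2.58) = -4876 J.

W ≈ -4.88 kJ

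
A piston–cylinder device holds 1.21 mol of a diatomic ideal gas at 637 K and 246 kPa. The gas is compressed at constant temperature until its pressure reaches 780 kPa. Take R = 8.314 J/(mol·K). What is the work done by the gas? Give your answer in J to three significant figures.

W ≈ -7390 J

Isothermal process: W = nRT ln(V₂/V₁) = nRT ln(P₁/P₂).
W = (1.21)(8.314)(637) × ln(246/780)
  = 6408 × ln(0.3154) = 6408 × -1.154
W_by_gas = -7395 J.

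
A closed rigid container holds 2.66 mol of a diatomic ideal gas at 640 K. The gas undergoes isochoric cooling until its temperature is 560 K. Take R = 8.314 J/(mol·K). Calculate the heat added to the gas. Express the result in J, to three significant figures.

Constant volume ⇒ W = 0, so Q = ΔU = nCᵥΔT with Cᵥ = 5R/2 = 20.79 J/(mol·K).
ΔU = (2.66)(20.79)(560 − 640) = -4423 J.

Q ≈ -4420 J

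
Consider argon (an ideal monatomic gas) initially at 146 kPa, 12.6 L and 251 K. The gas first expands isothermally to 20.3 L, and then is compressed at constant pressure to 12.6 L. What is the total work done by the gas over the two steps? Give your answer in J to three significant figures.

W_total ≈ 180 J

Step 1 (isothermal): W = P₁V₁ ln(V₂/V₁) = (1840) ln(20.3/12.6) = 877.3 J.
After step 1: P = 90.62 kPa, V = 20.3 L, T = 251 K.
Step 2 (isobaric): W = PΔV = (90.62 kPa)(12.6 − 20.3 L) = -697.8 J.
W_total = 877.3 − 697.8 = 179.6 J.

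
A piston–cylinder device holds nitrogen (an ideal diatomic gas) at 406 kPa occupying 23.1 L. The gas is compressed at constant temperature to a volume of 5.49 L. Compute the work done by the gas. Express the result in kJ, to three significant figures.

Isothermal: W = nRT ln(V₂/V₁) = P₁V₁ ln(V₂/V₁).
P₁V₁ = (406 kPa)(23.1 L) = 9379 J.
W = 9379 × ln(5.49/23.1) = 9379 × -1.437
W_by_gas = -13476 J.

W ≈ -13.5 kJ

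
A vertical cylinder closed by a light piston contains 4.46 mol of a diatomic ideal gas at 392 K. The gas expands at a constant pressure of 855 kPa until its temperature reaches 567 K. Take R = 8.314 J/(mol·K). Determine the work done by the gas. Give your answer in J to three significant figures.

Isobaric: W = P ΔV = nR ΔT.
W = (4.46)(8.314)(567 − 392) = 6489 J.

W ≈ 6490 J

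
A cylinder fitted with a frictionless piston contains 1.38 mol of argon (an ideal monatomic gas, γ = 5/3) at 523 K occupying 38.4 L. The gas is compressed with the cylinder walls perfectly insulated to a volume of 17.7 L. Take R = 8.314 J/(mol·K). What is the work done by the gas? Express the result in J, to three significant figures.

W ≈ -6080 J

Adiabatic: TV^(γ−1) = const with γ = 5/3.
T₂ = T₁ (V₁/V₂)^(γ−1) = 523 × (38.4/17.7)^0.667 = 523 × 1.676 = 876.5 K.
W_by = nCᵥ(T₁ − T₂) = (1.38)(12.47)(523 − 876.5) = -6083 J.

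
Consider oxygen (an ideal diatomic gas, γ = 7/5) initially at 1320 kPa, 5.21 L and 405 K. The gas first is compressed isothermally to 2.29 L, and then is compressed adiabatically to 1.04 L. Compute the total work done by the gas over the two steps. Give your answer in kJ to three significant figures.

Step 1 (isothermal): W = P₁V₁ ln(V₂/V₁) = (6877) ln(2.29/5.21) = -5653 J.
After step 1: P = 3003 kPa, V = 2.29 L, T = 405 K.
Step 2 (adiabatic): W = (P₁V₁ − P₂V₂)/(γ−1) = (6877 − 9430)/0.4 = -6383 J.
W_total = -5653 − 6383 = -12036 J.

W_total ≈ -12.0 kJ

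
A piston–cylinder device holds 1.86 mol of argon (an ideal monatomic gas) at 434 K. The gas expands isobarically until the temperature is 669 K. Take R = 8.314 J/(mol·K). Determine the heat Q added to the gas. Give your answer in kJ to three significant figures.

Q ≈ 9.09 kJ

Isobaric: W = nRΔT = (1.86)(8.314)(235) = 3634 J.
ΔU = nCᵥΔT with Cᵥ = 3R/2: ΔU = (1.86)(12.47)(235) = 5451 J.
Q = ΔU + W = 5451 + 3634 = 9085 J.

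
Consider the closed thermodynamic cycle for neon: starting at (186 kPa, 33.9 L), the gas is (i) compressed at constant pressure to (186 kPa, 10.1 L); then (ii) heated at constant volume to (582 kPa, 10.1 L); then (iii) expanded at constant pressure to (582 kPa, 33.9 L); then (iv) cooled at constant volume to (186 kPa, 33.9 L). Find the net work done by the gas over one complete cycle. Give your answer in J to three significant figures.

Constant-volume legs do no work.
W(i) = (186)(10.1 − 33.9) = -4427 J; W(iii) = (582)(33.9 − 10.1) = 13852 J.
W_net = -4427 + 13852 = 9425 J (the clockwise enclosed area).

W_net ≈ 9420 J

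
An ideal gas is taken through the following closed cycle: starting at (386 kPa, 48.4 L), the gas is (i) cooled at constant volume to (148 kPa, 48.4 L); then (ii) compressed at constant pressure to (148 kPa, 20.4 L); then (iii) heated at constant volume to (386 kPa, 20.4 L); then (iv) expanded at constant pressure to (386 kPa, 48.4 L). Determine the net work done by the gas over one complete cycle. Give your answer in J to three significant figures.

Constant-volume legs do no work.
W(ii) = (148)(20.4 − 48.4) = -4144 J; W(iv) = (386)(48.4 − 20.4) = 10808 J.
W_net = -4144 + 10808 = 6664 J (the clockwise enclosed area).

W_net ≈ 6660 J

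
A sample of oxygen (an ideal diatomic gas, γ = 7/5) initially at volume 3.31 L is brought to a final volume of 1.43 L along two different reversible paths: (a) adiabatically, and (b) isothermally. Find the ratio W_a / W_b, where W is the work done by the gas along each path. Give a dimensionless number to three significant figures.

W_a / W_b ≈ 1.19

Path (a) adiabatic: W = P₁V₁(1 − (V₁/V₂)^(γ−1))/(γ−1) → W_a/(P₁V₁) = -0.9973.
Path (b) isothermal: W = P₁V₁ ln(V₂/V₁) → W_b/(P₁V₁) = -0.8393.
W_a / W_b = -0.9973 / -0.8393 = 1.188.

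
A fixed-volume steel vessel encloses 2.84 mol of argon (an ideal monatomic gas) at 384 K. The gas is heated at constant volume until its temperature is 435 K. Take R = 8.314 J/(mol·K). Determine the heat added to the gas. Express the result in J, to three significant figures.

Constant volume ⇒ W = 0, so Q = ΔU = nCᵥΔT with Cᵥ = 3R/2 = 12.47 J/(mol·K).
ΔU = (2.84)(12.47)(435 − 384) = 1806 J.

Q ≈ 1810 J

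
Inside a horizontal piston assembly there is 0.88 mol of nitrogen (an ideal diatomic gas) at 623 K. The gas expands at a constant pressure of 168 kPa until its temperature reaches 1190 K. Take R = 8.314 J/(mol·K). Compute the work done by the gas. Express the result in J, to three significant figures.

Isobaric: W = P ΔV = nR ΔT.
W = (0.88)(8.314)(1190 − 623) = 4148 J.

W ≈ 4150 J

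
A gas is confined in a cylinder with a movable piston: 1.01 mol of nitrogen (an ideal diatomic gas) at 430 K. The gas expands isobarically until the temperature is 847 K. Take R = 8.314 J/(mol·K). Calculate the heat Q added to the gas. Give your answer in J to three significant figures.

Q ≈ 12300 J

Isobaric: W = nRΔT = (1.01)(8.314)(417) = 3502 J.
ΔU = nCᵥΔT with Cᵥ = 5R/2: ΔU = (1.01)(20.79)(417) = 8754 J.
Q = ΔU + W = 8754 + 3502 = 12256 J.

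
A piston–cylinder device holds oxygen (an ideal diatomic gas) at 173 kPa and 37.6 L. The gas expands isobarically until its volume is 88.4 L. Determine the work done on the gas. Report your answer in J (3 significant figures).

W ≈ -8790 J

Isobaric: W = P ΔV.
W = (173 kPa)(88.4 − 37.6 L) = (173)(50.8) = 8788 J.
Work on gas = −W_by = -8788 J.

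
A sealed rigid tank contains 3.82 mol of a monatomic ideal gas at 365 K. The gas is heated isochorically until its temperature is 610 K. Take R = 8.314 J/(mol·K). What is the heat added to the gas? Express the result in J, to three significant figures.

Constant volume ⇒ W = 0, so Q = ΔU = nCᵥΔT with Cᵥ = 3R/2 = 12.47 J/(mol·K).
ΔU = (3.82)(12.47)(610 − 365) = 11672 J.

Q ≈ 11700 J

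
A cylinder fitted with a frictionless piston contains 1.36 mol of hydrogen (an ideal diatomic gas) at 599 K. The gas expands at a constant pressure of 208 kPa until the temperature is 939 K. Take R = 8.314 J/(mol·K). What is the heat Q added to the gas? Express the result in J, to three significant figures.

Isobaric: W = nRΔT = (1.36)(8.314)(340) = 3844 J.
ΔU = nCᵥΔT with Cᵥ = 5R/2: ΔU = (1.36)(20.79)(340) = 9611 J.
Q = ΔU + W = 9611 + 3844 = 13455 J.

Q ≈ 13500 J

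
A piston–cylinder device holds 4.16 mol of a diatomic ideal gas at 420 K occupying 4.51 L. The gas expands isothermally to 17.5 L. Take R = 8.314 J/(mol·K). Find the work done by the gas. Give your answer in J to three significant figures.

Isothermal: W = nRT ln(V₂/V₁).
W = (4.16)(8.314)(420) × ln(17.5/4.51)
  = 14526 × 1.356
W_by_gas = 19696 J.

W ≈ 19700 J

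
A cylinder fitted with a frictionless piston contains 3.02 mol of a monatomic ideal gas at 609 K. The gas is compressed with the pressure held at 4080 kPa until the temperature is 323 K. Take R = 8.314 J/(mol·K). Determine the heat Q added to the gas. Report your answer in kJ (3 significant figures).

Isobaric: W = nRΔT = (3.02)(8.314)(-286) = -7181 J.
ΔU = nCᵥΔT with Cᵥ = 3R/2: ΔU = (3.02)(12.47)(-286) = -10771 J.
Q = ΔU + W = -10771 − 7181 = -17952 J.

Q ≈ -18.0 kJ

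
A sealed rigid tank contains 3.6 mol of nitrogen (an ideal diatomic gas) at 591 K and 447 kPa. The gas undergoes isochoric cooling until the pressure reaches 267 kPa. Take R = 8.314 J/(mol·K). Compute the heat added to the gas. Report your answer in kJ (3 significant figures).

Constant volume ⇒ W = 0, so Q = ΔU = nCᵥΔT with Cᵥ = 5R/2 = 20.79 J/(mol·K).
At constant V, T₂/T₁ = P₂/P₁ ⇒ ΔT = T₁(P₂/P₁ − 1) = 591·(267/447 − 1) = -238 K.
ΔU = (3.6)(20.79)(-238) = -17808 J.

Q ≈ -17.8 kJ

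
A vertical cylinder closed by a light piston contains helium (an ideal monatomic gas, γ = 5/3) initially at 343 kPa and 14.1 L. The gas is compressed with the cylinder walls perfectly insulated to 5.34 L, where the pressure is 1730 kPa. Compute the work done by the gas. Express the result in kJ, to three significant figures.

W ≈ -6.60 kJ

Adiabatic: W = (P₁V₁ − P₂V₂)/(γ − 1) with γ = 5/3.
P₁V₁ = 4836 J, P₂V₂ = 9238 J.
W = (4836 − 9238) / 0.6667 = -6603 J.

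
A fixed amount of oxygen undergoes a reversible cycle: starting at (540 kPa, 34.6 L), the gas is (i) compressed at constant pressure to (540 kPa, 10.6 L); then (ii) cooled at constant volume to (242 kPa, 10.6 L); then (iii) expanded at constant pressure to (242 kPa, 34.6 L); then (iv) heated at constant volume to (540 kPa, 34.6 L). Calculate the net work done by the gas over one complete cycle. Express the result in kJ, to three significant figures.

W_net ≈ -7.15 kJ

Constant-volume legs do no work.
W(i) = (540)(10.6 − 34.6) = -12960 J; W(iii) = (242)(34.6 − 10.6) = 5808 J.
W_net = -12960 + 5808 = -7152 J (the counter-clockwise enclosed area).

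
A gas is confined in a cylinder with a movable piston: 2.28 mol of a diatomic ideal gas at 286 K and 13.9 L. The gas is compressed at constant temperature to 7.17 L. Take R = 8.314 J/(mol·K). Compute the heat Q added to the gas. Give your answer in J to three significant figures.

Q ≈ -3590 J

Isothermal ⇒ ΔU = 0, so Q = W = nRT ln(V₂/V₁).
Q = (2.28)(8.314)(286) ln(7.17/13.9) = 5421 × -0.662 = -3589 J.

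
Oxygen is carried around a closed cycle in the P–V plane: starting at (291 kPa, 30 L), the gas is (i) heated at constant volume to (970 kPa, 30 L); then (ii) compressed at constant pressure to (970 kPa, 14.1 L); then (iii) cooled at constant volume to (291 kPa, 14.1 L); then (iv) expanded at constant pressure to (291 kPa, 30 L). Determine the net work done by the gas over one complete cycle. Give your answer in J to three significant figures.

Constant-volume legs do no work.
W(ii) = (970)(14.1 − 30) = -15423 J; W(iv) = (291)(30 − 14.1) = 4627 J.
W_net = -15423 + 4627 = -10796 J (the counter-clockwise enclosed area).

W_net ≈ -10800 J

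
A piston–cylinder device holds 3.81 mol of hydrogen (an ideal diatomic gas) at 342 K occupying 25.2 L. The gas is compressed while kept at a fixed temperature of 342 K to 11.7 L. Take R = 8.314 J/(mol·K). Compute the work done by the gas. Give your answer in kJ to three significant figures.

W ≈ -8.31 kJ

Isothermal: W = nRT ln(V₂/V₁).
W = (3.81)(8.314)(342) × ln(11.7/25.2)
  = 10833 × -0.7673
W_by_gas = -8312 J.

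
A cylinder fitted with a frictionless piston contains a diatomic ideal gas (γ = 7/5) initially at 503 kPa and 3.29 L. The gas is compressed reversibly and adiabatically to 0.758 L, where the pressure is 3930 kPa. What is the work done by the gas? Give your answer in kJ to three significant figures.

W ≈ -3.31 kJ

Adiabatic: W = (P₁V₁ − P₂V₂)/(γ − 1) with γ = 7/5.
P₁V₁ = 1655 J, P₂V₂ = 2979 J.
W = (1655 − 2979) / 0.4 = -3310 J.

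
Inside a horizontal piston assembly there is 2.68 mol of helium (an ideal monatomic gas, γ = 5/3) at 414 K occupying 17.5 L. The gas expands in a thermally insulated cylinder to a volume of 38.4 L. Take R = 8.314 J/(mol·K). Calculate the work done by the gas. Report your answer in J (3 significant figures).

Adiabatic: TV^(γ−1) = const with γ = 5/3.
T₂ = T₁ (V₁/V₂)^(γ−1) = 414 × (17.5/38.4)^0.667 = 414 × 0.5922 = 245.2 K.
W_by = nCᵥ(T₁ − T₂) = (2.68)(12.47)(414 − 245.2) = 5643 J.

W ≈ 5640 J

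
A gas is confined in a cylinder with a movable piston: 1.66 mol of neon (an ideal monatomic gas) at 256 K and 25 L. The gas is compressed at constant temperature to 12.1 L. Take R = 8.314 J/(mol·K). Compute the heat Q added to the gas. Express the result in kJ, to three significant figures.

Q ≈ -2.56 kJ

Isothermal ⇒ ΔU = 0, so Q = W = nRT ln(V₂/V₁).
Q = (1.66)(8.314)(256) ln(12.1/25) = 3533 × -0.7257 = -2564 J.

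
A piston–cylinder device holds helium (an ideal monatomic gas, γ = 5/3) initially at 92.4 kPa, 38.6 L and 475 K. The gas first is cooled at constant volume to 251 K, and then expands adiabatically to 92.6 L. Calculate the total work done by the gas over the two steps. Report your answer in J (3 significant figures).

Step 1 (isochoric): W = 0 (constant volume).
After step 1: P = 48.83 kPa (V unchanged).
Step 2 (adiabatic): W = (P₁V₁ − P₂V₂)/(γ−1) = (1885 − 1052)/0.667 = 1249 J.
W_total = 0 + 1249 = 1249 J.

W_total ≈ 1250 J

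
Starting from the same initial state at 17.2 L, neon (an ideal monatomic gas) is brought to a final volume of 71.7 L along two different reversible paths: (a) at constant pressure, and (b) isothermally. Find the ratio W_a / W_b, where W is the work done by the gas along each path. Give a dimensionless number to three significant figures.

W_a / W_b ≈ 2.22

Path (a) isobaric: W = P₁(V₂ − V₁) → W_a/(P₁V₁) = 3.169.
Path (b) isothermal: W = P₁V₁ ln(V₂/V₁) → W_b/(P₁V₁) = 1.428.
W_a / W_b = 3.169 / 1.428 = 2.22.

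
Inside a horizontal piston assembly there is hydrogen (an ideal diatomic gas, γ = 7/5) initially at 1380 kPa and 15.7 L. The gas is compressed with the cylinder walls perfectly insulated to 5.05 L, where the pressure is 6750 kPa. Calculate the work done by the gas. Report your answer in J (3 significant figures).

W ≈ -31100 J

Adiabatic: W = (P₁V₁ − P₂V₂)/(γ − 1) with γ = 7/5.
P₁V₁ = 21666 J, P₂V₂ = 34088 J.
W = (21666 − 34088) / 0.4 = -31054 J.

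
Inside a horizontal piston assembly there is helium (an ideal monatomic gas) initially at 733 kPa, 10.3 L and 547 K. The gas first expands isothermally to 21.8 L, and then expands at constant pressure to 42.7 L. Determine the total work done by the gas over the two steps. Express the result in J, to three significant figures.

W_total ≈ 12900 J

Step 1 (isothermal): W = P₁V₁ ln(V₂/V₁) = (7550) ln(21.8/10.3) = 5661 J.
After step 1: P = 346.3 kPa, V = 21.8 L, T = 547 K.
Step 2 (isobaric): W = PΔV = (346.3 kPa)(42.7 − 21.8 L) = 7238 J.
W_total = 5661 + 7238 = 12899 J.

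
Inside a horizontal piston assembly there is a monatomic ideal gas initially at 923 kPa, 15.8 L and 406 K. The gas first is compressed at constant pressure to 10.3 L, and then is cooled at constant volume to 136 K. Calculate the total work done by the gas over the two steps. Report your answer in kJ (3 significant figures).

W_total ≈ -5.08 kJ

Step 1 (isobaric): W = PΔV = (923 kPa)(10.3 − 15.8 L) = -5076 J.
Step 2 (isochoric): W = 0 (constant volume).
W_total = -5076 + 0 = -5076 J.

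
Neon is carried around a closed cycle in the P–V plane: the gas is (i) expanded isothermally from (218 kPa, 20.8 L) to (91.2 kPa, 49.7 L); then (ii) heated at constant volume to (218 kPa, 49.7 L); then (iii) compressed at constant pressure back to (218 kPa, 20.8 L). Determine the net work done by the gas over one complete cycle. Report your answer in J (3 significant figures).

W_net ≈ -2350 J

Leg (i): W = PᵢVᵢ ln(V_f/Vᵢ) = (4534) ln(49.7/20.8) = 3950 J.
Leg (ii): W = 0.
Leg (iii): W = PΔV = (218)(20.8 − 49.7) = -6300 J.
W_net = 3950 − 6300 = -2351 J.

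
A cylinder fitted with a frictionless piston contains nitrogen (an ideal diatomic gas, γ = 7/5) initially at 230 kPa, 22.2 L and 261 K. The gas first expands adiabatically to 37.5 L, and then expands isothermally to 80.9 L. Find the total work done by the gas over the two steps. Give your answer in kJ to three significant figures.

W_total ≈ 5.60 kJ

Step 1 (adiabatic): W = (P₁V₁ − P₂V₂)/(γ−1) = (5106 − 4140)/0.4 = 2415 J.
After step 1: P = 110.4 kPa, V = 37.5 L, T = 211.6 K.
Step 2 (isothermal): W = P₁V₁ ln(V₂/V₁) = (4140) ln(80.9/37.5) = 3183 J.
W_total = 2415 + 3183 = 5598 J.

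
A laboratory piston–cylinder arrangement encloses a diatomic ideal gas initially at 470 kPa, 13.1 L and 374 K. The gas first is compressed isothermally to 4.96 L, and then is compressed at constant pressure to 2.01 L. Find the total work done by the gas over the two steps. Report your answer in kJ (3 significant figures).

W_total ≈ -9.64 kJ

Step 1 (isothermal): W = P₁V₁ ln(V₂/V₁) = (6157) ln(4.96/13.1) = -5980 J.
After step 1: P = 1241 kPa, V = 4.96 L, T = 374 K.
Step 2 (isobaric): W = PΔV = (1241 kPa)(2.01 − 4.96 L) = -3662 J.
W_total = -5980 − 3662 = -9642 J.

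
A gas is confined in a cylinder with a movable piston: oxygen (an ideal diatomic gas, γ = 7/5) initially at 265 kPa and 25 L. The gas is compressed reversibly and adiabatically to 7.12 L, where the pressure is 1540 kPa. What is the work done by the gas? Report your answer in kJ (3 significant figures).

W ≈ -10.8 kJ

Adiabatic: W = (P₁V₁ − P₂V₂)/(γ − 1) with γ = 7/5.
P₁V₁ = 6625 J, P₂V₂ = 10965 J.
W = (6625 − 10965) / 0.4 = -10850 J.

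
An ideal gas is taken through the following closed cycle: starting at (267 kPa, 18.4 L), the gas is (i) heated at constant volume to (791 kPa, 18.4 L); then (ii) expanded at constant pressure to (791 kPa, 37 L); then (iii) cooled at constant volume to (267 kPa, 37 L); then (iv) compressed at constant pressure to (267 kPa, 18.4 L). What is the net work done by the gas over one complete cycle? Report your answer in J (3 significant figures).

W_net ≈ 9750 J

Constant-volume legs do no work.
W(ii) = (791)(37 − 18.4) = 14713 J; W(iv) = (267)(18.4 − 37) = -4966 J.
W_net = 14713 − 4966 = 9746 J (the clockwise enclosed area).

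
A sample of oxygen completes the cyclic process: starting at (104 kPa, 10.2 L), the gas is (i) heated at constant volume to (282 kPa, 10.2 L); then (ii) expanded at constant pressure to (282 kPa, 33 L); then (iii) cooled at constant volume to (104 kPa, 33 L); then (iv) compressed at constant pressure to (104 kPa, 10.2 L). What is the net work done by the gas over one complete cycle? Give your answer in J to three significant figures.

W_net ≈ 4060 J

Constant-volume legs do no work.
W(ii) = (282)(33 − 10.2) = 6430 J; W(iv) = (104)(10.2 − 33) = -2371 J.
W_net = 6430 − 2371 = 4058 J (the clockwise enclosed area).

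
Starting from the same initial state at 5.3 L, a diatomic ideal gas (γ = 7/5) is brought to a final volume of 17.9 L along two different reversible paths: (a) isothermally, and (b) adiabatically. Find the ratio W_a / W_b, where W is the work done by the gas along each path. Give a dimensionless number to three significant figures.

Path (a) isothermal: W = P₁V₁ ln(V₂/V₁) → W_a/(P₁V₁) = 1.217.
Path (b) adiabatic: W = P₁V₁(1 − (V₁/V₂)^(γ−1))/(γ−1) → W_b/(P₁V₁) = 0.9636.
W_a / W_b = 1.217 / 0.9636 = 1.263.

W_a / W_b ≈ 1.26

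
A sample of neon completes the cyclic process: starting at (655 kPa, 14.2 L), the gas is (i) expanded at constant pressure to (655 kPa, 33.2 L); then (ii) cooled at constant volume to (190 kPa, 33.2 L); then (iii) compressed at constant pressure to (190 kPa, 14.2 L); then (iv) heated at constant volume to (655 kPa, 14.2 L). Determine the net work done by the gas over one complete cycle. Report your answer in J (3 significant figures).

W_net ≈ 8840 J

Constant-volume legs do no work.
W(i) = (655)(33.2 − 14.2) = 12445 J; W(iii) = (190)(14.2 − 33.2) = -3610 J.
W_net = 12445 − 3610 = 8835 J (the clockwise enclosed area).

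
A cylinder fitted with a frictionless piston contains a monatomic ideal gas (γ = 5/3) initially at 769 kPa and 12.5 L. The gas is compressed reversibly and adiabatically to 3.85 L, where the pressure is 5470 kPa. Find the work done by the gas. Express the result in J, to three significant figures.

Adiabatic: W = (P₁V₁ − P₂V₂)/(γ − 1) with γ = 5/3.
P₁V₁ = 9612 J, P₂V₂ = 21060 J.
W = (9612 − 21060) / 0.6667 = -17170 J.

W ≈ -17200 J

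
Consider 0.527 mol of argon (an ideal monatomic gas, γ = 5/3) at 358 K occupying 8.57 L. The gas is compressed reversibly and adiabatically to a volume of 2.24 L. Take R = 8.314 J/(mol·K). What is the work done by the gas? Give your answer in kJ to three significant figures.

Adiabatic: TV^(γ−1) = const with γ = 5/3.
T₂ = T₁ (V₁/V₂)^(γ−1) = 358 × (8.57/2.24)^0.667 = 358 × 2.446 = 875.7 K.
W_by = nCᵥ(T₁ − T₂) = (0.527)(12.47)(358 − 875.7) = -3403 J.

W ≈ -3.40 kJ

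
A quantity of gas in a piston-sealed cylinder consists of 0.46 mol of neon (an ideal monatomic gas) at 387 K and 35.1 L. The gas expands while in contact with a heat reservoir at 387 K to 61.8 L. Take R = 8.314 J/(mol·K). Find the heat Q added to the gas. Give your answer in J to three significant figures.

Isothermal ⇒ ΔU = 0, so Q = W = nRT ln(V₂/V₁).
Q = (0.46)(8.314)(387) ln(61.8/35.1) = 1480 × 0.5657 = 837.3 J.

Q ≈ 837 J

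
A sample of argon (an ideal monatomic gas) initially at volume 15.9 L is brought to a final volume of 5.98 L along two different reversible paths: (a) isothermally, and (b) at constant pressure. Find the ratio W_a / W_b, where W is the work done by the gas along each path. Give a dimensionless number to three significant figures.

W_a / W_b ≈ 1.57

Path (a) isothermal: W = P₁V₁ ln(V₂/V₁) → W_a/(P₁V₁) = -0.9779.
Path (b) isobaric: W = P₁(V₂ − V₁) → W_b/(P₁V₁) = -0.6239.
W_a / W_b = -0.9779 / -0.6239 = 1.567.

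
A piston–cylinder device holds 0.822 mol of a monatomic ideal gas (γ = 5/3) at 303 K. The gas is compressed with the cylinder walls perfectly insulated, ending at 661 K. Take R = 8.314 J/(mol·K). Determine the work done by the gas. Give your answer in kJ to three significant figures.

W ≈ -3.67 kJ

Adiabatic ⇒ Q = 0, so W_by = −ΔU = nCᵥ(T₁ − T₂).
Cᵥ = 3R/2 = 12.47 J/(mol·K).
W = (0.822)(12.47)(303 − 661) = -3670 J.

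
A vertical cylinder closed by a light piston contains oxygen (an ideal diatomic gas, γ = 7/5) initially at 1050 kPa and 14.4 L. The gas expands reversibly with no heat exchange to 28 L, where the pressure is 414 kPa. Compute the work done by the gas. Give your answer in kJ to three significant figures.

W ≈ 8.82 kJ

Adiabatic: W = (P₁V₁ − P₂V₂)/(γ − 1) with γ = 7/5.
P₁V₁ = 15120 J, P₂V₂ = 11592 J.
W = (15120 − 11592) / 0.4 = 8820 J.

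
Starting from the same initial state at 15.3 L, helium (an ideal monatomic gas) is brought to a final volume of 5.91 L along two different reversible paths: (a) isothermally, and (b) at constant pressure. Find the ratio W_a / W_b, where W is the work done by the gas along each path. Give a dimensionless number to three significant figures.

Path (a) isothermal: W = P₁V₁ ln(V₂/V₁) → W_a/(P₁V₁) = -0.9512.
Path (b) isobaric: W = P₁(V₂ − V₁) → W_b/(P₁V₁) = -0.6137.
W_a / W_b = -0.9512 / -0.6137 = 1.55.

W_a / W_b ≈ 1.55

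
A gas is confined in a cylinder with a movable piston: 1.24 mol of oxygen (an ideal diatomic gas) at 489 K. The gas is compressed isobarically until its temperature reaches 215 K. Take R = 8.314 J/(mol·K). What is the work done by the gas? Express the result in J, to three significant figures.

W ≈ -2820 J

Isobaric: W = P ΔV = nR ΔT.
W = (1.24)(8.314)(215 − 489) = -2825 J.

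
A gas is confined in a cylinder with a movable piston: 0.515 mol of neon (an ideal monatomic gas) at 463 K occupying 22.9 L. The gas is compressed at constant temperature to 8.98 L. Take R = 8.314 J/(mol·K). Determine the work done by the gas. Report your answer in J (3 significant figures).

Isothermal: W = nRT ln(V₂/V₁).
W = (0.515)(8.314)(463) × ln(8.98/22.9)
  = 1982 × -0.9361
W_by_gas = -1856 J.

W ≈ -1860 J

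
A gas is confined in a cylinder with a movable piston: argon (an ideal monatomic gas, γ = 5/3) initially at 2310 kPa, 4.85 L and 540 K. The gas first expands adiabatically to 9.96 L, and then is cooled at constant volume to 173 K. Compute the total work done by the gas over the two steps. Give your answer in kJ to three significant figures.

W_total ≈ 6.40 kJ

Step 1 (adiabatic): W = (P₁V₁ − P₂V₂)/(γ−1) = (11204 − 6934)/0.667 = 6404 J.
Step 2 (isochoric): W = 0 (constant volume).
W_total = 6404 + 0 = 6404 J.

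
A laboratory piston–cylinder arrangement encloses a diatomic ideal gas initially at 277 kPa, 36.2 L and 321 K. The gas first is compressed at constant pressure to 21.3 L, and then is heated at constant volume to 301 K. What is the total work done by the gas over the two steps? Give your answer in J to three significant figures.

Step 1 (isobaric): W = PΔV = (277 kPa)(21.3 − 36.2 L) = -4127 J.
Step 2 (isochoric): W = 0 (constant volume).
W_total = -4127 + 0 = -4127 J.

W_total ≈ -4130 J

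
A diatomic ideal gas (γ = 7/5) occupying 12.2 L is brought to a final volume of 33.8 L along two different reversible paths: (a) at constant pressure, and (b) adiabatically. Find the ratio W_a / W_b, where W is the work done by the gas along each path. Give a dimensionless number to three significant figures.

Path (a) isobaric: W = P₁(V₂ − V₁) → W_a/(P₁V₁) = 1.77.
Path (b) adiabatic: W = P₁V₁(1 − (V₁/V₂)^(γ−1))/(γ−1) → W_b/(P₁V₁) = 0.8369.
W_a / W_b = 1.77 / 0.8369 = 2.116.

W_a / W_b ≈ 2.12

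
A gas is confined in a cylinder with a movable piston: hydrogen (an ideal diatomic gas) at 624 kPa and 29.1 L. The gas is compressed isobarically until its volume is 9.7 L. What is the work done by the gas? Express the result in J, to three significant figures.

Isobaric: W = P ΔV.
W = (624 kPa)(9.7 − 29.1 L) = (624)(-19.4) = -12106 J.

W ≈ -12100 J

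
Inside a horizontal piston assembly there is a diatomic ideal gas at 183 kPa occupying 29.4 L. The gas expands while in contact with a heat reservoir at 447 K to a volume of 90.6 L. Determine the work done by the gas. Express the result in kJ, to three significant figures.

W ≈ 6.06 kJ

Isothermal: W = nRT ln(V₂/V₁) = P₁V₁ ln(V₂/V₁).
P₁V₁ = (183 kPa)(29.4 L) = 5380 J.
W = 5380 × ln(90.6/29.4) = 5380 × 1.125
W_by_gas = 6055 J.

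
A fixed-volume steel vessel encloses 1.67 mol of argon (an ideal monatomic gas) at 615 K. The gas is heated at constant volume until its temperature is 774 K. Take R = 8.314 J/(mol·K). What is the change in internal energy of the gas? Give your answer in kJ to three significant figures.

Constant volume ⇒ W = 0, so Q = ΔU = nCᵥΔT with Cᵥ = 3R/2 = 12.47 J/(mol·K).
ΔU = (1.67)(12.47)(774 − 615) = 3311 J.

ΔU ≈ 3.31 kJ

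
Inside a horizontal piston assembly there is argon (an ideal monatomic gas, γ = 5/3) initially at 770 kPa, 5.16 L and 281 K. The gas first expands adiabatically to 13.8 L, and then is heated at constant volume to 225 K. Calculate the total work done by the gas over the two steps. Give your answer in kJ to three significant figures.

Step 1 (adiabatic): W = (P₁V₁ − P₂V₂)/(γ−1) = (3973 − 2062)/0.667 = 2867 J.
Step 2 (isochoric): W = 0 (constant volume).
W_total = 2867 + 0 = 2867 J.

W_total ≈ 2.87 kJ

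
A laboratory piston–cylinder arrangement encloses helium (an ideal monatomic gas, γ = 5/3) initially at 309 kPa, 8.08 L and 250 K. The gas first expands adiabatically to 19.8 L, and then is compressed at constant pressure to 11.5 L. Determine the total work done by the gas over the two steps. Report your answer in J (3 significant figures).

W_total ≈ 1110 J

Step 1 (adiabatic): W = (P₁V₁ − P₂V₂)/(γ−1) = (2497 − 1374)/0.667 = 1685 J.
After step 1: P = 69.37 kPa, V = 19.8 L, T = 137.5 K.
Step 2 (isobaric): W = PΔV = (69.37 kPa)(11.5 − 19.8 L) = -575.8 J.
W_total = 1685 − 575.8 = 1109 J.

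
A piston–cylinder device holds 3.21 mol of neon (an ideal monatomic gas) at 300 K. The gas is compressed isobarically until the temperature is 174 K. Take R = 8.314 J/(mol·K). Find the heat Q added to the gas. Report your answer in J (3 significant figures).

Q ≈ -8410 J

Isobaric: W = nRΔT = (3.21)(8.314)(-126) = -3363 J.
ΔU = nCᵥΔT with Cᵥ = 3R/2: ΔU = (3.21)(12.47)(-126) = -5044 J.
Q = ΔU + W = -5044 − 3363 = -8407 J.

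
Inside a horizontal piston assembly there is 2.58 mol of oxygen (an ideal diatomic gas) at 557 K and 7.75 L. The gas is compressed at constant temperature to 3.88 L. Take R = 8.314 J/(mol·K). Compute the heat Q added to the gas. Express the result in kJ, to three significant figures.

Isothermal ⇒ ΔU = 0, so Q = W = nRT ln(V₂/V₁).
Q = (2.58)(8.314)(557) ln(3.88/7.75) = 11948 × -0.6919 = -8266 J.

Q ≈ -8.27 kJ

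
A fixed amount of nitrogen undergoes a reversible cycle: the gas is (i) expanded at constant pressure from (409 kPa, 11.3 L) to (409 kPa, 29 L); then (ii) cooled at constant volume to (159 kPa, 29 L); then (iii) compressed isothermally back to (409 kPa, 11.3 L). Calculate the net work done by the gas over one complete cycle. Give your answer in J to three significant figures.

W_net ≈ 2890 J

Leg (i): W = PΔV = (409)(29 − 11.3) = 7239 J.
Leg (ii): W = 0.
Leg (iii): W = PᵢVᵢ ln(V_f/Vᵢ) = (4611) ln(11.3/29) = -4346 J.
W_net = 7239 − 4346 = 2893 J.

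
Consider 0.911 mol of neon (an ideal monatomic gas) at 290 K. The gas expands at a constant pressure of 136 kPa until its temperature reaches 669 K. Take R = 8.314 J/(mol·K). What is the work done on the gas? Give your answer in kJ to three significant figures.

W ≈ -2.87 kJ

Isobaric: W = P ΔV = nR ΔT.
W = (0.911)(8.314)(669 − 290) = 2871 J.
Work on gas = −W_by = -2871 J.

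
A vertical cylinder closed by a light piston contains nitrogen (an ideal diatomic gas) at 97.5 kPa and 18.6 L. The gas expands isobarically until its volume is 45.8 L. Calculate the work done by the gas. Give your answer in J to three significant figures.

W ≈ 2650 J

Isobaric: W = P ΔV.
W = (97.5 kPa)(45.8 − 18.6 L) = (97.5)(27.2) = 2652 J.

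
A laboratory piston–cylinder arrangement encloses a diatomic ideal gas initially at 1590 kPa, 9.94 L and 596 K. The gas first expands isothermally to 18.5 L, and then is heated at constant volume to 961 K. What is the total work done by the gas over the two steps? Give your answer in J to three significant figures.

Step 1 (isothermal): W = P₁V₁ ln(V₂/V₁) = (15805) ln(18.5/9.94) = 9818 J.
Step 2 (isochoric): W = 0 (constant volume).
W_total = 9818 + 0 = 9818 J.

W_total ≈ 9820 J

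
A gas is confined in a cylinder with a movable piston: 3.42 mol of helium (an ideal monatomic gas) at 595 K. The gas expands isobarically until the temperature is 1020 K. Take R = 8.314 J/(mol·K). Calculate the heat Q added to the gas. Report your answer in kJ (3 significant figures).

Q ≈ 30.2 kJ

Isobaric: W = nRΔT = (3.42)(8.314)(425) = 12084 J.
ΔU = nCᵥΔT with Cᵥ = 3R/2: ΔU = (3.42)(12.47)(425) = 18127 J.
Q = ΔU + W = 18127 + 12084 = 30211 J.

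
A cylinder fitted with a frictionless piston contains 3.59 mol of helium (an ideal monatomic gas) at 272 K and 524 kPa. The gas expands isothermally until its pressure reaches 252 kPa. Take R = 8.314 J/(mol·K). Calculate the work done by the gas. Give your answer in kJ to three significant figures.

Isothermal process: W = nRT ln(V₂/V₁) = nRT ln(P₁/P₂).
W = (3.59)(8.314)(272) × ln(524/252)
  = 8118 × ln(2.079) = 8118 × 0.7321
W_by_gas = 5943 J.

W ≈ 5.94 kJ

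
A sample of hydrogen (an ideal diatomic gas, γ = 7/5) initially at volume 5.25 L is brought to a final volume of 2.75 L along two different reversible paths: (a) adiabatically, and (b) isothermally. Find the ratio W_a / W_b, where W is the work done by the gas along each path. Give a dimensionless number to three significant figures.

Path (a) adiabatic: W = P₁V₁(1 − (V₁/V₂)^(γ−1))/(γ−1) → W_a/(P₁V₁) = -0.738.
Path (b) isothermal: W = P₁V₁ ln(V₂/V₁) → W_b/(P₁V₁) = -0.6466.
W_a / W_b = -0.738 / -0.6466 = 1.141.

W_a / W_b ≈ 1.14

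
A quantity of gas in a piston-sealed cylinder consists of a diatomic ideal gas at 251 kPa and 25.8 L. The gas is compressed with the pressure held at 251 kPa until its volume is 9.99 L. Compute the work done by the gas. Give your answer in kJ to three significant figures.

W ≈ -3.97 kJ

Isobaric: W = P ΔV.
W = (251 kPa)(9.99 − 25.8 L) = (251)(-15.81) = -3968 J.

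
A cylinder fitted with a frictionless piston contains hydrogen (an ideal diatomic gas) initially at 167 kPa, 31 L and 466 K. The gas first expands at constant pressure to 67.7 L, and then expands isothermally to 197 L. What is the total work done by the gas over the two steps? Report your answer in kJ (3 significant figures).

Step 1 (isobaric): W = PΔV = (167 kPa)(67.7 − 31 L) = 6129 J.
After step 1: P = 167 kPa, V = 67.7 L, T = 1018 K.
Step 2 (isothermal): W = P₁V₁ ln(V₂/V₁) = (11306) ln(197/67.7) = 12076 J.
W_total = 6129 + 12076 = 18205 J.

W_total ≈ 18.2 kJ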